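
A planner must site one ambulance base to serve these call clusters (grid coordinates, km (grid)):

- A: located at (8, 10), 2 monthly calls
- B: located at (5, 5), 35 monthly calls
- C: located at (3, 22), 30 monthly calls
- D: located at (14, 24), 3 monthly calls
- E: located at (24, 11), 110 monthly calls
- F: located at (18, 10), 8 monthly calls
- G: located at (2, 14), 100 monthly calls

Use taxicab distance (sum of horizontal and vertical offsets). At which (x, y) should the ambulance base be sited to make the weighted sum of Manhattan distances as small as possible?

Manhattan distance separates: Σwᵢ(|x−xᵢ|+|y−yᵢ|) = Σwᵢ|x−xᵢ| + Σwᵢ|y−yᵢ|, so x and y are optimised independently as 1-D weighted medians.
Total weight W = 288; half = 144.
x-coordinate, sorted with cumulative weight:
  x=2 (G, w=100) cum 100
  x=3 (C, w=30) cum 130
  x=5 (B, w=35) cum 165  ← median
  x=8 (A, w=2) cum 167
  x=14 (D, w=3) cum 170
  x=18 (F, w=8) cum 178
  x=24 (E, w=110) cum 288
⇒ x* = 5
y-coordinate, sorted with cumulative weight:
  y=5 (B, w=35) cum 35
  y=10 (A, w=2) cum 37
  y=10 (F, w=8) cum 45
  y=11 (E, w=110) cum 155  ← median
  y=14 (G, w=100) cum 255
  y=22 (C, w=30) cum 285
  y=24 (D, w=3) cum 288
⇒ y* = 11

(5, 11)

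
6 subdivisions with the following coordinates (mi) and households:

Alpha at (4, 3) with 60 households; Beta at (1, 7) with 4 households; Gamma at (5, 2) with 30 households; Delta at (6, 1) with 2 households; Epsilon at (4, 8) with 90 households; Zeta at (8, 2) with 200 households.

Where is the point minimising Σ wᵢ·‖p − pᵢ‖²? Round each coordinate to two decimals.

(6.13, 3.60)

The minimiser of Σwᵢ‖p−pᵢ‖² is the weighted centroid p* = (Σwᵢpᵢ)/(Σwᵢ).
Σwᵢ = 386.
Σwᵢxᵢ = 60·4 + 4·1 + 30·5 + 2·6 + 90·4 + 200·8 = 2366.
Σwᵢyᵢ = 60·3 + 4·7 + 30·2 + 2·1 + 90·8 + 200·2 = 1390.
x* = 2366/386 = 6.13, y* = 1390/386 = 3.60.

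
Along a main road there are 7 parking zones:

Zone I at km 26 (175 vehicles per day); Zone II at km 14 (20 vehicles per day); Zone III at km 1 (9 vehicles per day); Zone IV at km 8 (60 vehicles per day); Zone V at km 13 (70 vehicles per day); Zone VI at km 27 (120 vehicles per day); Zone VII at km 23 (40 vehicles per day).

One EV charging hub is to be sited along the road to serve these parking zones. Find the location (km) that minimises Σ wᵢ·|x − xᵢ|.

For a sum of weighted absolute distances on a line, the optimum is the weighted median (not the mean). Total weight W = 494; half-weight = 247.
Sort by position and accumulate weight:
  km 1 (Zone III, w=9) → cum 9
  km 8 (Zone IV, w=60) → cum 69
  km 13 (Zone V, w=70) → cum 139
  km 14 (Zone II, w=20) → cum 159
  km 23 (Zone VII, w=40) → cum 199
  km 26 (Zone I, w=175) → cum 374  ≥ 247 → median here
  km 27 (Zone VI, w=120) → cum 494
Optimal location: km 26.

x = 26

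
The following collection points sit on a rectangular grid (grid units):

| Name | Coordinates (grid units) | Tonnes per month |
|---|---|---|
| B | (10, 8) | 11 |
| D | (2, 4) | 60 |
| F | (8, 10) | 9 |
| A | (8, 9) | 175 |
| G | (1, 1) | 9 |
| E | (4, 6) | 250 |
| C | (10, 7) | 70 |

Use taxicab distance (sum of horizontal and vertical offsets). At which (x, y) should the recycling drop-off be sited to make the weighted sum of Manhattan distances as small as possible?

Manhattan distance separates: Σwᵢ(|x−xᵢ|+|y−yᵢ|) = Σwᵢ|x−xᵢ| + Σwᵢ|y−yᵢ|, so x and y are optimised independently as 1-D weighted medians.
Total weight W = 584; half = 292.
x-coordinate, sorted with cumulative weight:
  x=1 (G, w=9) cum 9
  x=2 (D, w=60) cum 69
  x=4 (E, w=250) cum 319  ← median
  x=8 (F, w=9) cum 328
  x=8 (A, w=175) cum 503
  x=10 (B, w=11) cum 514
  x=10 (C, w=70) cum 584
⇒ x* = 4
y-coordinate, sorted with cumulative weight:
  y=1 (G, w=9) cum 9
  y=4 (D, w=60) cum 69
  y=6 (E, w=250) cum 319  ← median
  y=7 (C, w=70) cum 389
  y=8 (B, w=11) cum 400
  y=9 (A, w=175) cum 575
  y=10 (F, w=9) cum 584
⇒ y* = 6

(4, 6)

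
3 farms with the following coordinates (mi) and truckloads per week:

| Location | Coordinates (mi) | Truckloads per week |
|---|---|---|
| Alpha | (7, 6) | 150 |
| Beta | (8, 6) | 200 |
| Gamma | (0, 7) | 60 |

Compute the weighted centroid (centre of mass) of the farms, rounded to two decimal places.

The minimiser of Σwᵢ‖p−pᵢ‖² is the weighted centroid p* = (Σwᵢpᵢ)/(Σwᵢ).
Σwᵢ = 410.
Σwᵢxᵢ = 150·7 + 200·8 + 60·0 = 2650.
Σwᵢyᵢ = 150·6 + 200·6 + 60·7 = 2520.
x* = 2650/410 = 6.46, y* = 2520/410 = 6.15.

(6.46, 6.15)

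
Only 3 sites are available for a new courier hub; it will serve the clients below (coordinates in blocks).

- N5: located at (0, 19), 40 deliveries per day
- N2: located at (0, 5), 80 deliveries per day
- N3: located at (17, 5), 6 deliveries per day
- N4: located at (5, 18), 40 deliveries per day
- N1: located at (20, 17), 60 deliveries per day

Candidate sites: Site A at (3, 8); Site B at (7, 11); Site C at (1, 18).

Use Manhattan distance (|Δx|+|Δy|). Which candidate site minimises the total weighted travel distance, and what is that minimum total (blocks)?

Site C, total 2734 blocks

Total weighted distance at each candidate:
  Site A (3, 8): total = 3182
  Site B (7, 11): total = 3236
  Site C (1, 18): total = 2734
Minimum is at Site C with total 2734 blocks.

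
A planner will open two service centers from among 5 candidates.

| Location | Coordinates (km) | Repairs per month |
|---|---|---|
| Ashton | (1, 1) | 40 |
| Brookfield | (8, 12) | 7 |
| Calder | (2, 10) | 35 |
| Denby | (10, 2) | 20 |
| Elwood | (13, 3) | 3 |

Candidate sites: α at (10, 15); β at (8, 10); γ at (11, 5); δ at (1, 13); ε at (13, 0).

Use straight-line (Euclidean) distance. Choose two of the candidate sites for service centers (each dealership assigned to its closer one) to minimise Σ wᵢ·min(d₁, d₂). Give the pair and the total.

Evaluate every pair (each demand assigned to the nearer of the two):
  {γ, δ}: total = 662.7
  {δ, ε}: total = 721.3
  {β, γ}: total = 726.5
  {β, ε}: total = 761.2
  {β, δ}: total = 771.5
  {α, γ}: total = 858.0
  {α, β}: total = 870.8
  {α, δ}: total = 913.0
  {γ, ε}: total = 916.2
  {α, ε}: total = 918.2
Best pair: {γ, δ} with total 662.7.

{γ, δ}, total 662.7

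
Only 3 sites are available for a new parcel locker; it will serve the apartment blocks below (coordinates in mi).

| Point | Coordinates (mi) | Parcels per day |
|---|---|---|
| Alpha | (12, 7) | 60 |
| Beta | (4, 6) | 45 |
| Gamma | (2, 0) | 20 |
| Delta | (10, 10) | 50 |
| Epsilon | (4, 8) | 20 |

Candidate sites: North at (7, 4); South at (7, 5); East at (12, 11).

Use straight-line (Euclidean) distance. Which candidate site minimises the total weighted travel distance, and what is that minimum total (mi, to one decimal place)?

South, total 983.2 mi

Total weighted distance at each candidate:
  North (7, 4): total = 1075.6
  South (7, 5): total = 983.2
  East (12, 11): total = 1244.5
Minimum is at South with total 983.2 mi.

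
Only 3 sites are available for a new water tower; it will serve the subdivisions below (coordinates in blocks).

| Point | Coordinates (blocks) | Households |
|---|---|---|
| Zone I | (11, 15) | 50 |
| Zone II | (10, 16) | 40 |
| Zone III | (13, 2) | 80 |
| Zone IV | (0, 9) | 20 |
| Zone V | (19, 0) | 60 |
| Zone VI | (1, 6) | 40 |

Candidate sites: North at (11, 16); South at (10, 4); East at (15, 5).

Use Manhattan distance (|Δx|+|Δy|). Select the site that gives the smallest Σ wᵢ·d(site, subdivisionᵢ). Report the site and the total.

Total weighted distance at each candidate:
  North (11, 16): total = 3970
  South (10, 4): total = 3000
  East (15, 5): total = 3260
Minimum is at South with total 3000 blocks.

South, total 3000 blocks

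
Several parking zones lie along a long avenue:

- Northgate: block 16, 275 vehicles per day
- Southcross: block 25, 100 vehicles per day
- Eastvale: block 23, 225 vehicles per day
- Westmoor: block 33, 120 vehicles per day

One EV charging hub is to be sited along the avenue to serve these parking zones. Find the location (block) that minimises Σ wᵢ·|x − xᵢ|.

x = 23

For a sum of weighted absolute distances on a line, the optimum is the weighted median (not the mean). Total weight W = 720; half-weight = 360.
Sort by position and accumulate weight:
  block 16 (Northgate, w=275) → cum 275
  block 23 (Eastvale, w=225) → cum 500  ≥ 360 → median here
  block 25 (Southcross, w=100) → cum 600
  block 33 (Westmoor, w=120) → cum 720
Optimal location: block 23.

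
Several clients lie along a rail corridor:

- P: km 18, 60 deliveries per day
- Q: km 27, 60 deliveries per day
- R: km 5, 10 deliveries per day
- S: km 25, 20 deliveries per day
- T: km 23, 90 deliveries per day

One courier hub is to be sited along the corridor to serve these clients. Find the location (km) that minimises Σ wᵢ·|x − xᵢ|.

x = 23

For a sum of weighted absolute distances on a line, the optimum is the weighted median (not the mean). Total weight W = 240; half-weight = 120.
Sort by position and accumulate weight:
  km 5 (R, w=10) → cum 10
  km 18 (P, w=60) → cum 70
  km 23 (T, w=90) → cum 160  ≥ 120 → median here
  km 25 (S, w=20) → cum 180
  km 27 (Q, w=60) → cum 240
Optimal location: km 23.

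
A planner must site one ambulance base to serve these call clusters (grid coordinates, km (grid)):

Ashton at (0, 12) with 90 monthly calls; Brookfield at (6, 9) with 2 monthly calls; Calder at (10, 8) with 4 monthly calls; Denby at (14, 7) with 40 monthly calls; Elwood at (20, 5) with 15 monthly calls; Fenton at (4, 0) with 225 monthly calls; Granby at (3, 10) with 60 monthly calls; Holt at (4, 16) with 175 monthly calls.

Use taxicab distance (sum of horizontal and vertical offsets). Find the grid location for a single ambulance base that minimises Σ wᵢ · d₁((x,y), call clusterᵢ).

Manhattan distance separates: Σwᵢ(|x−xᵢ|+|y−yᵢ|) = Σwᵢ|x−xᵢ| + Σwᵢ|y−yᵢ|, so x and y are optimised independently as 1-D weighted medians.
Total weight W = 611; half = 305.5.
x-coordinate, sorted with cumulative weight:
  x=0 (Ashton, w=90) cum 90
  x=3 (Granby, w=60) cum 150
  x=4 (Fenton, w=225) cum 375  ← median
  x=4 (Holt, w=175) cum 550
  x=6 (Brookfield, w=2) cum 552
  x=10 (Calder, w=4) cum 556
  x=14 (Denby, w=40) cum 596
  x=20 (Elwood, w=15) cum 611
⇒ x* = 4
y-coordinate, sorted with cumulative weight:
  y=0 (Fenton, w=225) cum 225
  y=5 (Elwood, w=15) cum 240
  y=7 (Denby, w=40) cum 280
  y=8 (Calder, w=4) cum 284
  y=9 (Brookfield, w=2) cum 286
  y=10 (Granby, w=60) cum 346  ← median
  y=12 (Ashton, w=90) cum 436
  y=16 (Holt, w=175) cum 611
⇒ y* = 10

(4, 10)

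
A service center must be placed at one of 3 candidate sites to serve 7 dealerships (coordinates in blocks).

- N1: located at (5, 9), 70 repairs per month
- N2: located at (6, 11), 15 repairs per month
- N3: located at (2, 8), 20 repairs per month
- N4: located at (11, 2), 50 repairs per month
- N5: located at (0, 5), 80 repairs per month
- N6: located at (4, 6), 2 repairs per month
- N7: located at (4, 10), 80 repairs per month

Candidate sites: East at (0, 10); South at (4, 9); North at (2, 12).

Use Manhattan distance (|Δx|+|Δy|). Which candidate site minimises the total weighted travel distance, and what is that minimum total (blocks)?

South, total 1616 blocks

Total weighted distance at each candidate:
  East (0, 10): total = 2291
  South (4, 9): total = 1616
  North (2, 12): total = 2581
Minimum is at South with total 1616 blocks.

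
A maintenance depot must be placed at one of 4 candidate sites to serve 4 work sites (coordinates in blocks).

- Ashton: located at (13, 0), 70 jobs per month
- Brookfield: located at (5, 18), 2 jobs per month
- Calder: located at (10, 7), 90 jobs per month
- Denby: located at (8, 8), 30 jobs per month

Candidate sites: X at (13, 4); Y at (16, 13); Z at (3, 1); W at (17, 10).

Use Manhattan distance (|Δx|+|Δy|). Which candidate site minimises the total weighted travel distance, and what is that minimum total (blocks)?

X, total 1134 blocks

Total weighted distance at each candidate:
  X (13, 4): total = 1134
  Y (16, 13): total = 2622
  Z (3, 1): total = 2338
  W (17, 10): total = 2250
Minimum is at X with total 1134 blocks.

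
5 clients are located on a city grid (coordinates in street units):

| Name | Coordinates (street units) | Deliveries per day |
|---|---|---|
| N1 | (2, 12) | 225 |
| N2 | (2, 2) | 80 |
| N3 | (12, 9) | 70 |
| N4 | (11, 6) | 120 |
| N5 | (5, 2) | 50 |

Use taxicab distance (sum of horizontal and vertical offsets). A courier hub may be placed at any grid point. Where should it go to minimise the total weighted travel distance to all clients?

(2, 9)

Manhattan distance separates: Σwᵢ(|x−xᵢ|+|y−yᵢ|) = Σwᵢ|x−xᵢ| + Σwᵢ|y−yᵢ|, so x and y are optimised independently as 1-D weighted medians.
Total weight W = 545; half = 272.5.
x-coordinate, sorted with cumulative weight:
  x=2 (N1, w=225) cum 225
  x=2 (N2, w=80) cum 305  ← median
  x=5 (N5, w=50) cum 355
  x=11 (N4, w=120) cum 475
  x=12 (N3, w=70) cum 545
⇒ x* = 2
y-coordinate, sorted with cumulative weight:
  y=2 (N2, w=80) cum 80
  y=2 (N5, w=50) cum 130
  y=6 (N4, w=120) cum 250
  y=9 (N3, w=70) cum 320  ← median
  y=12 (N1, w=225) cum 545
⇒ y* = 9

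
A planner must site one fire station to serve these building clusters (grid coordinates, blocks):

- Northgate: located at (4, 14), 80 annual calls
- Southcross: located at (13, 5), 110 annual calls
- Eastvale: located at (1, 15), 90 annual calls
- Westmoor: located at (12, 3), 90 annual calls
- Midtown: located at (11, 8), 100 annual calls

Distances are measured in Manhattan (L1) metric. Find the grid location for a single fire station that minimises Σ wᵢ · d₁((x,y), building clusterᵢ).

Manhattan distance separates: Σwᵢ(|x−xᵢ|+|y−yᵢ|) = Σwᵢ|x−xᵢ| + Σwᵢ|y−yᵢ|, so x and y are optimised independently as 1-D weighted medians.
Total weight W = 470; half = 235.
x-coordinate, sorted with cumulative weight:
  x=1 (Eastvale, w=90) cum 90
  x=4 (Northgate, w=80) cum 170
  x=11 (Midtown, w=100) cum 270  ← median
  x=12 (Westmoor, w=90) cum 360
  x=13 (Southcross, w=110) cum 470
⇒ x* = 11
y-coordinate, sorted with cumulative weight:
  y=3 (Westmoor, w=90) cum 90
  y=5 (Southcross, w=110) cum 200
  y=8 (Midtown, w=100) cum 300  ← median
  y=14 (Northgate, w=80) cum 380
  y=15 (Eastvale, w=90) cum 470
⇒ y* = 8

(11, 8)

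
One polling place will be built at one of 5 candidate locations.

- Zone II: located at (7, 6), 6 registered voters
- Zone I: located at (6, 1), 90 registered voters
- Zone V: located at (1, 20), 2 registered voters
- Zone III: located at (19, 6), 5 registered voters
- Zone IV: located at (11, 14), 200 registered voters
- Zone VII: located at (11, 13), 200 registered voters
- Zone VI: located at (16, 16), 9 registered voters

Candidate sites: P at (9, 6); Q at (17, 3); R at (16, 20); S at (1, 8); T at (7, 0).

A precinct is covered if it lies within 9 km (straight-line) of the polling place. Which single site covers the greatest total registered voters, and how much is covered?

P, covering 496

Coverage radius r = 9 km; a point is covered iff (Δx)²+(Δy)² ≤ 9² = 81.
  P (9, 6): covers {Zone II, Zone I, Zone IV, Zone VII} → 496
  Q (17, 3): covers {Zone III} → 5
  R (16, 20): covers {Zone IV, Zone VII, Zone VI} → 409
  S (1, 8): covers {Zone II, Zone I} → 96
  T (7, 0): covers {Zone II, Zone I} → 96
Maximum coverage at P: 496 registered voters.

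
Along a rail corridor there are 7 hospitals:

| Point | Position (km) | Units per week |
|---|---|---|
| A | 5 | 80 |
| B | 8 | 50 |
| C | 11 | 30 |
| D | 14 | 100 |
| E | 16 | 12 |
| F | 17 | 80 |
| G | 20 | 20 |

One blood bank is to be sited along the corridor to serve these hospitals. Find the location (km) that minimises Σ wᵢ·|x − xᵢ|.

For a sum of weighted absolute distances on a line, the optimum is the weighted median (not the mean). Total weight W = 372; half-weight = 186.
Sort by position and accumulate weight:
  km 5 (A, w=80) → cum 80
  km 8 (B, w=50) → cum 130
  km 11 (C, w=30) → cum 160
  km 14 (D, w=100) → cum 260  ≥ 186 → median here
  km 16 (E, w=12) → cum 272
  km 17 (F, w=80) → cum 352
  km 20 (G, w=20) → cum 372
Optimal location: km 14.

x = 14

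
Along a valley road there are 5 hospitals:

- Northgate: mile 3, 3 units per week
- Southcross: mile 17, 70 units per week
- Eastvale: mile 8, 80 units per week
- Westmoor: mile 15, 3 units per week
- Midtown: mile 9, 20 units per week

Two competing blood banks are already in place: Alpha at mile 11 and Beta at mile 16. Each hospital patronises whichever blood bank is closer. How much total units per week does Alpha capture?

The indifferent point is the midpoint (11+16)/2 = 13.5; hospitals left of it (closer to Alpha at 11) go to Alpha, those right go to Beta.
  Northgate at 3 (w=3) → Alpha
  Eastvale at 8 (w=80) → Alpha
  Midtown at 9 (w=20) → Alpha
  Westmoor at 15 (w=3) → Beta
  Southcross at 17 (w=70) → Beta
Alpha captures 103; Beta captures 73.

103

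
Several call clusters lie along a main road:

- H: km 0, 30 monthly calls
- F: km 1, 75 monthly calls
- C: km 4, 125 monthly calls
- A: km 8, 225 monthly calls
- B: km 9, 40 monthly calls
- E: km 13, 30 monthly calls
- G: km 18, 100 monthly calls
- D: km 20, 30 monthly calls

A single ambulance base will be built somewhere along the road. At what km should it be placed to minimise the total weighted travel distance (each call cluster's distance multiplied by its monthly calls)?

x = 8

For a sum of weighted absolute distances on a line, the optimum is the weighted median (not the mean). Total weight W = 655; half-weight = 327.5.
Sort by position and accumulate weight:
  km 0 (H, w=30) → cum 30
  km 1 (F, w=75) → cum 105
  km 4 (C, w=125) → cum 230
  km 8 (A, w=225) → cum 455  ≥ 327.5 → median here
  km 9 (B, w=40) → cum 495
  km 13 (E, w=30) → cum 525
  km 18 (G, w=100) → cum 625
  km 20 (D, w=30) → cum 655
Optimal location: km 8.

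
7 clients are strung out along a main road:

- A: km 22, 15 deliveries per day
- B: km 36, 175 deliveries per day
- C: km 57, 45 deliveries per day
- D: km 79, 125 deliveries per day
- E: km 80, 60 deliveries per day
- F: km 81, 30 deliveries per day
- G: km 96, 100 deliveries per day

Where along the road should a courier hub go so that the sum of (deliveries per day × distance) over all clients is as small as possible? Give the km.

x = 79

For a sum of weighted absolute distances on a line, the optimum is the weighted median (not the mean). Total weight W = 550; half-weight = 275.
Sort by position and accumulate weight:
  km 22 (A, w=15) → cum 15
  km 36 (B, w=175) → cum 190
  km 57 (C, w=45) → cum 235
  km 79 (D, w=125) → cum 360  ≥ 275 → median here
  km 80 (E, w=60) → cum 420
  km 81 (F, w=30) → cum 450
  km 96 (G, w=100) → cum 550
Optimal location: km 79.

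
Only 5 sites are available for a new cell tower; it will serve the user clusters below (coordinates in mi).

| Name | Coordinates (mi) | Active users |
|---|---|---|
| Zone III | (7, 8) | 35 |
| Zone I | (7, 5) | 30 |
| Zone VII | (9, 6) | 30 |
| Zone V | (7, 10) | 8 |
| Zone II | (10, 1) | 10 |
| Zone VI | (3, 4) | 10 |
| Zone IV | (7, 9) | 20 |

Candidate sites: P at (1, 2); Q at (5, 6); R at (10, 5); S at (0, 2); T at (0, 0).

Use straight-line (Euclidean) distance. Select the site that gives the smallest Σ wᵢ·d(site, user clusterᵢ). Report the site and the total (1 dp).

Q, total 493.0 mi

Total weighted distance at each candidate:
  P (1, 2): total = 1149.8
  Q (5, 6): total = 493.0
  R (10, 5): total = 538.3
  S (0, 2): total = 1266.2
  T (0, 0): total = 1430.8
Minimum is at Q with total 493.0 mi.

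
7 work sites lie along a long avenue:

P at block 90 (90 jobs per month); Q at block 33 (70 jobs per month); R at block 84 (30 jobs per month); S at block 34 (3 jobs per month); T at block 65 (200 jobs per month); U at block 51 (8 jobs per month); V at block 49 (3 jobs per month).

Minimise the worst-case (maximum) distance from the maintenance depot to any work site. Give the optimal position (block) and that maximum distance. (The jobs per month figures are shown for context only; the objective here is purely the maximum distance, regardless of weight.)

The 1-center on a line is the midpoint of the two extreme points: leftmost at 33, rightmost at 90.
Optimal location = (33 + 90)/2 = 61.5; maximum distance = (90 − 33)/2 = 28.5.

location 61.5, max distance 28.5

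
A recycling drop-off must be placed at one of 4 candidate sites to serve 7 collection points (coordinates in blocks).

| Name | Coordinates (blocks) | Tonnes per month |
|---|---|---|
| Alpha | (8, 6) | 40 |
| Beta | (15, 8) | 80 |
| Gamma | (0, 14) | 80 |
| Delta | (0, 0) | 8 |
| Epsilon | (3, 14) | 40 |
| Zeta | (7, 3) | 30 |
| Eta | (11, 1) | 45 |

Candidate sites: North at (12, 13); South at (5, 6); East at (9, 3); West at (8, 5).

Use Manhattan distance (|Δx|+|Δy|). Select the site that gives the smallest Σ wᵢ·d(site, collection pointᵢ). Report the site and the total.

Total weighted distance at each candidate:
  North (12, 13): total = 3755
  South (5, 6): total = 3253
  East (9, 3): total = 3656
  West (8, 5): total = 3269
Minimum is at South with total 3253 blocks.

South, total 3253 blocks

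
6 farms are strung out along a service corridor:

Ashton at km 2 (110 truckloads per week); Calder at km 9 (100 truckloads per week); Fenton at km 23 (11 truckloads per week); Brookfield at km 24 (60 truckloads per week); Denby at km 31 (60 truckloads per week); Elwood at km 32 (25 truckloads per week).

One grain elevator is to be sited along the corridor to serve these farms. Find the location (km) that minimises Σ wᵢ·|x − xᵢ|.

x = 9

For a sum of weighted absolute distances on a line, the optimum is the weighted median (not the mean). Total weight W = 366; half-weight = 183.
Sort by position and accumulate weight:
  km 2 (Ashton, w=110) → cum 110
  km 9 (Calder, w=100) → cum 210  ≥ 183 → median here
  km 23 (Fenton, w=11) → cum 221
  km 24 (Brookfield, w=60) → cum 281
  km 31 (Denby, w=60) → cum 341
  km 32 (Elwood, w=25) → cum 366
Optimal location: km 9.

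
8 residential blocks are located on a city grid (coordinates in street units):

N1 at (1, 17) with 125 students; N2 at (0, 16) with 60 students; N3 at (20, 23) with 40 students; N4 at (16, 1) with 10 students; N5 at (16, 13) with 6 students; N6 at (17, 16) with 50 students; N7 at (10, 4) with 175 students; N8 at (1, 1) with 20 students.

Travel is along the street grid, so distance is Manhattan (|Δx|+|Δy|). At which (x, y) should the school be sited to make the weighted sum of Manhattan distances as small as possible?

(10, 16)

Manhattan distance separates: Σwᵢ(|x−xᵢ|+|y−yᵢ|) = Σwᵢ|x−xᵢ| + Σwᵢ|y−yᵢ|, so x and y are optimised independently as 1-D weighted medians.
Total weight W = 486; half = 243.
x-coordinate, sorted with cumulative weight:
  x=0 (N2, w=60) cum 60
  x=1 (N1, w=125) cum 185
  x=1 (N8, w=20) cum 205
  x=10 (N7, w=175) cum 380  ← median
  x=16 (N4, w=10) cum 390
  x=16 (N5, w=6) cum 396
  x=17 (N6, w=50) cum 446
  x=20 (N3, w=40) cum 486
⇒ x* = 10
y-coordinate, sorted with cumulative weight:
  y=1 (N4, w=10) cum 10
  y=1 (N8, w=20) cum 30
  y=4 (N7, w=175) cum 205
  y=13 (N5, w=6) cum 211
  y=16 (N2, w=60) cum 271  ← median
  y=16 (N6, w=50) cum 321
  y=17 (N1, w=125) cum 446
  y=23 (N3, w=40) cum 486
⇒ y* = 16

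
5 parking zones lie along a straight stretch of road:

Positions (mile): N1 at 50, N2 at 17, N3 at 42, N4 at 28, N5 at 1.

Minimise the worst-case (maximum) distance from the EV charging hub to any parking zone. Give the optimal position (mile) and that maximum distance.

The 1-center on a line is the midpoint of the two extreme points: leftmost at 1, rightmost at 50.
Optimal location = (1 + 50)/2 = 25.5; maximum distance = (50 − 1)/2 = 24.5.

location 25.5, max distance 24.5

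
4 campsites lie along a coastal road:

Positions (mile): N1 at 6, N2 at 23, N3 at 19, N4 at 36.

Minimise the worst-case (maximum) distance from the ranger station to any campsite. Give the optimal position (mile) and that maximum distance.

The 1-center on a line is the midpoint of the two extreme points: leftmost at 6, rightmost at 36.
Optimal location = (6 + 36)/2 = 21; maximum distance = (36 − 6)/2 = 15.

location 21, max distance 15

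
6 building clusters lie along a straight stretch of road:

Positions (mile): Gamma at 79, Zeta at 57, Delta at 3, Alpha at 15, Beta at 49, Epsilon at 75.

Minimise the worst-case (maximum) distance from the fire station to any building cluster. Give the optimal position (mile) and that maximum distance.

The 1-center on a line is the midpoint of the two extreme points: leftmost at 3, rightmost at 79.
Optimal location = (3 + 79)/2 = 41; maximum distance = (79 − 3)/2 = 38.

location 41, max distance 38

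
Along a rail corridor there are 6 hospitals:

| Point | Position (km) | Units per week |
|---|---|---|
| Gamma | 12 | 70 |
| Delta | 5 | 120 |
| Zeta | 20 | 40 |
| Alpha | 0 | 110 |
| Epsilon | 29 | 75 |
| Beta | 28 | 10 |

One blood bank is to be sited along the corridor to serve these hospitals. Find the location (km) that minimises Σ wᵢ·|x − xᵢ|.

For a sum of weighted absolute distances on a line, the optimum is the weighted median (not the mean). Total weight W = 425; half-weight = 212.5.
Sort by position and accumulate weight:
  km 0 (Alpha, w=110) → cum 110
  km 5 (Delta, w=120) → cum 230  ≥ 212.5 → median here
  km 12 (Gamma, w=70) → cum 300
  km 20 (Zeta, w=40) → cum 340
  km 28 (Beta, w=10) → cum 350
  km 29 (Epsilon, w=75) → cum 425
Optimal location: km 5.

x = 5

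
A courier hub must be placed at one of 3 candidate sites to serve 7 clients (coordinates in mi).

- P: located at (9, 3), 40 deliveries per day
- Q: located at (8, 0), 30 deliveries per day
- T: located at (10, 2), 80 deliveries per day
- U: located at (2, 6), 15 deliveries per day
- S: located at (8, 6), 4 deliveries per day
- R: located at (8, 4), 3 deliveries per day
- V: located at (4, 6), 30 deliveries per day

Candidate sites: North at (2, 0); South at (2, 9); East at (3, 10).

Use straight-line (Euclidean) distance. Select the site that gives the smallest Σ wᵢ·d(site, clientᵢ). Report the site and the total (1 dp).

North, total 1479.6 mi

Total weighted distance at each candidate:
  North (2, 0): total = 1479.6
  South (2, 9): total = 1747.1
  East (3, 10): total = 1789.2
Minimum is at North with total 1479.6 mi.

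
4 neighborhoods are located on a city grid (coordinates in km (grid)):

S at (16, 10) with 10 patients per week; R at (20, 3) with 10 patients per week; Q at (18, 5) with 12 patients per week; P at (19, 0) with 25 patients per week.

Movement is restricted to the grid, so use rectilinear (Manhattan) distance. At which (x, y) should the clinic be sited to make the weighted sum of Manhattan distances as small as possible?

Manhattan distance separates: Σwᵢ(|x−xᵢ|+|y−yᵢ|) = Σwᵢ|x−xᵢ| + Σwᵢ|y−yᵢ|, so x and y are optimised independently as 1-D weighted medians.
Total weight W = 57; half = 28.5.
x-coordinate, sorted with cumulative weight:
  x=16 (S, w=10) cum 10
  x=18 (Q, w=12) cum 22
  x=19 (P, w=25) cum 47  ← median
  x=20 (R, w=10) cum 57
⇒ x* = 19
y-coordinate, sorted with cumulative weight:
  y=0 (P, w=25) cum 25
  y=3 (R, w=10) cum 35  ← median
  y=5 (Q, w=12) cum 47
  y=10 (S, w=10) cum 57
⇒ y* = 3

(19, 3)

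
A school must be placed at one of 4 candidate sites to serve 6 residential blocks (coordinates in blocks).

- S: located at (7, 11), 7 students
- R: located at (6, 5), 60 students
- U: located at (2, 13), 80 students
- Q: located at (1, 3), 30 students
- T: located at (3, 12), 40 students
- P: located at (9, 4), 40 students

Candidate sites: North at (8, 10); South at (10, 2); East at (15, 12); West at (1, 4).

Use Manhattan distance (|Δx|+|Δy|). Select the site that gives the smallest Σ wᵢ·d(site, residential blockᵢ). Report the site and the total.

Total weighted distance at each candidate:
  North (8, 10): total = 2134
  South (10, 2): total = 3124
  East (15, 12): total = 3873
  West (1, 4): total = 2001
Minimum is at West with total 2001 blocks.

West, total 2001 blocks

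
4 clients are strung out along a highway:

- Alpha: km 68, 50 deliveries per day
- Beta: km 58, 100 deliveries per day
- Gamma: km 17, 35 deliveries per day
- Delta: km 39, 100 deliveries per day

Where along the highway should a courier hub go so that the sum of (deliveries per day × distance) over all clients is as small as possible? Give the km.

x = 58

For a sum of weighted absolute distances on a line, the optimum is the weighted median (not the mean). Total weight W = 285; half-weight = 142.5.
Sort by position and accumulate weight:
  km 17 (Gamma, w=35) → cum 35
  km 39 (Delta, w=100) → cum 135
  km 58 (Beta, w=100) → cum 235  ≥ 142.5 → median here
  km 68 (Alpha, w=50) → cum 285
Optimal location: km 58.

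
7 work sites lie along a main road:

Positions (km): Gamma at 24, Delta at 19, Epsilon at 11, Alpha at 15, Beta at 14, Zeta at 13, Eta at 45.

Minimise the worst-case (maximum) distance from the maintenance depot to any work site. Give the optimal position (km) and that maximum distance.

The 1-center on a line is the midpoint of the two extreme points: leftmost at 11, rightmost at 45.
Optimal location = (11 + 45)/2 = 28; maximum distance = (45 − 11)/2 = 17.

location 28, max distance 17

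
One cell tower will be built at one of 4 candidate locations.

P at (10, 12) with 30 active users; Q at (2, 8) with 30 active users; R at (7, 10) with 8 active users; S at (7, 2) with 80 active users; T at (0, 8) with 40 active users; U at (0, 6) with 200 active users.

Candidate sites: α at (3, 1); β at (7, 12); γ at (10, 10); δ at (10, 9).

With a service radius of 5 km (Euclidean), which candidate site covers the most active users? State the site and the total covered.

α, covering 80

Coverage radius r = 5 km; a point is covered iff (Δx)²+(Δy)² ≤ 5² = 25.
  α (3, 1): covers {S} → 80
  β (7, 12): covers {P, R} → 38
  γ (10, 10): covers {P, R} → 38
  δ (10, 9): covers {P, R} → 38
Maximum coverage at α: 80 active users.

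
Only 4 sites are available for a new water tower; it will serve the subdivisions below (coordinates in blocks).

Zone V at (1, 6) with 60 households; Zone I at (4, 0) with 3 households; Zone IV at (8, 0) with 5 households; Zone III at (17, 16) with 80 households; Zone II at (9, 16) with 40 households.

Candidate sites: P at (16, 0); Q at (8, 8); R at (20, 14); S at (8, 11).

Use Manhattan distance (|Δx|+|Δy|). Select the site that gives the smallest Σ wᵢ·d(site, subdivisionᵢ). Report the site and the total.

S, total 2180 blocks

Total weighted distance at each candidate:
  P (16, 0): total = 3616
  Q (8, 8): total = 2336
  R (20, 14): total = 2760
  S (8, 11): total = 2180
Minimum is at S with total 2180 blocks.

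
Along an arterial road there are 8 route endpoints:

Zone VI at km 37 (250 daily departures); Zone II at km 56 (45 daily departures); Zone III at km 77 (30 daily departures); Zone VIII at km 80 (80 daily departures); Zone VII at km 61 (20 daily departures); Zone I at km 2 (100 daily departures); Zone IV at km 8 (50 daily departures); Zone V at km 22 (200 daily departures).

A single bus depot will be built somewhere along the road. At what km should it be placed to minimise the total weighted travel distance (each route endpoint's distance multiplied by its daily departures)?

For a sum of weighted absolute distances on a line, the optimum is the weighted median (not the mean). Total weight W = 775; half-weight = 387.5.
Sort by position and accumulate weight:
  km 2 (Zone I, w=100) → cum 100
  km 8 (Zone IV, w=50) → cum 150
  km 22 (Zone V, w=200) → cum 350
  km 37 (Zone VI, w=250) → cum 600  ≥ 387.5 → median here
  km 56 (Zone II, w=45) → cum 645
  km 61 (Zone VII, w=20) → cum 665
  km 77 (Zone III, w=30) → cum 695
  km 80 (Zone VIII, w=80) → cum 775
Optimal location: km 37.

x = 37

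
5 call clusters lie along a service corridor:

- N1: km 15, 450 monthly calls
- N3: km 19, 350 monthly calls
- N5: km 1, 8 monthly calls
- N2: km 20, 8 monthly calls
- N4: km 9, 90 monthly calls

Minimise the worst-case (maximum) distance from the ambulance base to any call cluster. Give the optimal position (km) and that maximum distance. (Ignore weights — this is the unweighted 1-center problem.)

The 1-center on a line is the midpoint of the two extreme points: leftmost at 1, rightmost at 20.
Optimal location = (1 + 20)/2 = 10.5; maximum distance = (20 − 1)/2 = 9.5.

location 10.5, max distance 9.5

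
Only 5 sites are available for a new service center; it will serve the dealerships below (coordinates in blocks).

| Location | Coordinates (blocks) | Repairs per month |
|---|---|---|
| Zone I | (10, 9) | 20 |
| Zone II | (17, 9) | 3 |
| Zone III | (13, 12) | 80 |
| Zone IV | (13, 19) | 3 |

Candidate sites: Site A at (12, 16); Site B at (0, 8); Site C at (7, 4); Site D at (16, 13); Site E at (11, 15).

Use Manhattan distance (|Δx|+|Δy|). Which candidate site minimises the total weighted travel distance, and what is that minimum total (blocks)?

Site D, total 562 blocks

Total weighted distance at each candidate:
  Site A (12, 16): total = 628
  Site B (0, 8): total = 1706
  Site C (7, 4): total = 1388
  Site D (16, 13): total = 562
  Site E (11, 15): total = 594
Minimum is at Site D with total 562 blocks.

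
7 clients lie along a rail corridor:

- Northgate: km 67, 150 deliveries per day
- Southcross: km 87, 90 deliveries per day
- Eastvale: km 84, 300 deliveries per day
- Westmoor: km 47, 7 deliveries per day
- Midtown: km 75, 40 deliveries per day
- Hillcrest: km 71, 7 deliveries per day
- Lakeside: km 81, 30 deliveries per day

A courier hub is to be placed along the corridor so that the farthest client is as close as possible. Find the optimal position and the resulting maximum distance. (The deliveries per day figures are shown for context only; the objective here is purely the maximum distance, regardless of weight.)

The 1-center on a line is the midpoint of the two extreme points: leftmost at 47, rightmost at 87.
Optimal location = (47 + 87)/2 = 67; maximum distance = (87 − 47)/2 = 20.

location 67, max distance 20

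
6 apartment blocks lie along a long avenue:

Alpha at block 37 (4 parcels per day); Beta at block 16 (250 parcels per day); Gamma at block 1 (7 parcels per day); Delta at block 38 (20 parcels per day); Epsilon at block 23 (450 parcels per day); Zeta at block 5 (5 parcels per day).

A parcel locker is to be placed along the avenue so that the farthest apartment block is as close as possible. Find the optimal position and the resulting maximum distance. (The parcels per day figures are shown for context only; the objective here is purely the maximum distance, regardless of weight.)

The 1-center on a line is the midpoint of the two extreme points: leftmost at 1, rightmost at 38.
Optimal location = (1 + 38)/2 = 19.5; maximum distance = (38 − 1)/2 = 18.5.

location 19.5, max distance 18.5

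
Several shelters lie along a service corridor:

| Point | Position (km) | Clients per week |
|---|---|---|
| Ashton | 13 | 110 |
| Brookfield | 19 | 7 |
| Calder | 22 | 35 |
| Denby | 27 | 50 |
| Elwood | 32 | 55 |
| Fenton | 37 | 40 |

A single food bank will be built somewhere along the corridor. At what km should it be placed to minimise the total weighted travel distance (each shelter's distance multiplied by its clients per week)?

x = 22

For a sum of weighted absolute distances on a line, the optimum is the weighted median (not the mean). Total weight W = 297; half-weight = 148.5.
Sort by position and accumulate weight:
  km 13 (Ashton, w=110) → cum 110
  km 19 (Brookfield, w=7) → cum 117
  km 22 (Calder, w=35) → cum 152  ≥ 148.5 → median here
  km 27 (Denby, w=50) → cum 202
  km 32 (Elwood, w=55) → cum 257
  km 37 (Fenton, w=40) → cum 297
Optimal location: km 22.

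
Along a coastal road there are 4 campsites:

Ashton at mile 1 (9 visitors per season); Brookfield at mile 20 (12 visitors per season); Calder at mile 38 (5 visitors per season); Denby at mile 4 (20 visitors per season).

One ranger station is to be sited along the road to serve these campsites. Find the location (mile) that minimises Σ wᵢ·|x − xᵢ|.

x = 4

For a sum of weighted absolute distances on a line, the optimum is the weighted median (not the mean). Total weight W = 46; half-weight = 23.
Sort by position and accumulate weight:
  mile 1 (Ashton, w=9) → cum 9
  mile 4 (Denby, w=20) → cum 29  ≥ 23 → median here
  mile 20 (Brookfield, w=12) → cum 41
  mile 38 (Calder, w=5) → cum 46
Optimal location: mile 4.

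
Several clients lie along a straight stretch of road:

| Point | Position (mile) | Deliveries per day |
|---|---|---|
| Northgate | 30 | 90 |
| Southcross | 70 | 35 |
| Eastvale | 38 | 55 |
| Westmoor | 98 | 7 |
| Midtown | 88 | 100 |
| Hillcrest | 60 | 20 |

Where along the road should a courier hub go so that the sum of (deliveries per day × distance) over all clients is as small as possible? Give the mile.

x = 60

For a sum of weighted absolute distances on a line, the optimum is the weighted median (not the mean). Total weight W = 307; half-weight = 153.5.
Sort by position and accumulate weight:
  mile 30 (Northgate, w=90) → cum 90
  mile 38 (Eastvale, w=55) → cum 145
  mile 60 (Hillcrest, w=20) → cum 165  ≥ 153.5 → median here
  mile 70 (Southcross, w=35) → cum 200
  mile 88 (Midtown, w=100) → cum 300
  mile 98 (Westmoor, w=7) → cum 307
Optimal location: mile 60.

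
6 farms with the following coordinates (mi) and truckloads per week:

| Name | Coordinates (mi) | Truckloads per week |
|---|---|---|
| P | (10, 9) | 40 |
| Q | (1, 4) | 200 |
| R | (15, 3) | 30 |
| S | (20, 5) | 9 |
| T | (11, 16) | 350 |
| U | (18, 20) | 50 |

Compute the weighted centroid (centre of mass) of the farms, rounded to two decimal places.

(8.81, 11.63)

The minimiser of Σwᵢ‖p−pᵢ‖² is the weighted centroid p* = (Σwᵢpᵢ)/(Σwᵢ).
Σwᵢ = 679.
Σwᵢxᵢ = 40·10 + 200·1 + 30·15 + 9·20 + 350·11 + 50·18 = 5980.
Σwᵢyᵢ = 40·9 + 200·4 + 30·3 + 9·5 + 350·16 + 50·20 = 7895.
x* = 5980/679 = 8.81, y* = 7895/679 = 11.63.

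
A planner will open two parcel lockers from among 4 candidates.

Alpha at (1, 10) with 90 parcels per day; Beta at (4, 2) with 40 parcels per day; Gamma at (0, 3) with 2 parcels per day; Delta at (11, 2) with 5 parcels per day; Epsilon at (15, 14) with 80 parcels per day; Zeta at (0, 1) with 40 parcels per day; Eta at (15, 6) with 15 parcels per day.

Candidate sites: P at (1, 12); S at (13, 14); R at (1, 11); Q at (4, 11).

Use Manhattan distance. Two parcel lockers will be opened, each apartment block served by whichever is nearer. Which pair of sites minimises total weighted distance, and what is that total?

Evaluate every pair (each demand assigned to the nearer of the two):
  {S, R}: total = 1408
  {P, S}: total = 1580
  {S, Q}: total = 1684
  {R, Q}: total = 2348
  {P, Q}: total = 2480
  {P, R}: total = 2688
Best pair: {S, R} with total 1408.

{S, R}, total 1408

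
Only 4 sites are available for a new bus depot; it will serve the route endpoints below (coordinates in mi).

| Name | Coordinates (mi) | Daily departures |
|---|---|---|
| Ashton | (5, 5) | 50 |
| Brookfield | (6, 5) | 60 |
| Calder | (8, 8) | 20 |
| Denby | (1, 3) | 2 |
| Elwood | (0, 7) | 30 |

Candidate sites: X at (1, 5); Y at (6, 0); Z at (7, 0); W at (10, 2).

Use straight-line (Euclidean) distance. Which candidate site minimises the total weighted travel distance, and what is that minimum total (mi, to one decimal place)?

Total weighted distance at each candidate:
  X (1, 5): total = 723.4
  Y (6, 0): total = 1008.1
  Z (7, 0): total = 1046.8
  W (10, 2): total = 1071.6
Minimum is at X with total 723.4 mi.

X, total 723.4 mi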